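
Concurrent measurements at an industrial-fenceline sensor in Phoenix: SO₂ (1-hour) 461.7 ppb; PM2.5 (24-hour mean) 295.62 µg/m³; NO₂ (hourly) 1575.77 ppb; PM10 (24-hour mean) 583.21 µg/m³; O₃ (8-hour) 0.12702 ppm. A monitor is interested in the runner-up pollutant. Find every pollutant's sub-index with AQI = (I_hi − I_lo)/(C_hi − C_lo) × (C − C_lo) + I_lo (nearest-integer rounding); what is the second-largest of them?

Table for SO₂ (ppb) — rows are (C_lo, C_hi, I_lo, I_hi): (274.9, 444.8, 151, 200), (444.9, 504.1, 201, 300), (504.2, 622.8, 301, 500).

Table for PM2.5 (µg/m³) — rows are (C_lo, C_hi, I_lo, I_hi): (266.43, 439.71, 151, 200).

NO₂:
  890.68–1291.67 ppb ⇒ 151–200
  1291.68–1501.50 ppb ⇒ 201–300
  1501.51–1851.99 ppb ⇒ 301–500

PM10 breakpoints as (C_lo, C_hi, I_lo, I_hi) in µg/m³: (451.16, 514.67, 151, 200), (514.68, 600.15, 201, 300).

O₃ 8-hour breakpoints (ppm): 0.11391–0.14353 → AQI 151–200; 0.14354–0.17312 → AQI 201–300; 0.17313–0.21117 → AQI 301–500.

280

SO₂: row 444.9–504.1 (AQI 201–300). (300−201)·(461.7−444.9)/(504.1−444.9) + 201 = 99·16.8/59.2 + 201 ≈ 229.09 → 229.
PM2.5 295.62: bracket 266.43–439.71 → index 151–200; slope 49/173.28, offset 29.19.
AQI = 151 + 49/173.28·29.19 ≈ 159.25 ⇒ 159.
NO₂ 1575.77: bracket 1501.51–1851.99 → index 301–500; slope 199/350.48, offset 74.26.
AQI = 301 + 199/350.48·74.26 ≈ 343.16 ⇒ 343.
PM10: 583.21 lies in 514.68–600.15, so I_lo=201, I_hi=300, C_lo=514.68, C_hi=600.15.
(300−201)/(600.15−514.68) × (583.21−514.68) + 201 = 99/85.47 × 68.53 + 201 ≈ 280.38 → 280.
O₃: row 0.11391–0.14353 (AQI 151–200). (200−151)·(0.12702−0.11391)/(0.14353−0.11391) + 151 = 49·0.01311/0.02962 + 151 ≈ 172.69 → 173.
Sub-indices: SO₂→229, PM2.5→159, NO₂→343, PM10→280, O₃→173. Ranked high→low: 343, 280, 229, 173, 159. Second-highest sub-index = 280.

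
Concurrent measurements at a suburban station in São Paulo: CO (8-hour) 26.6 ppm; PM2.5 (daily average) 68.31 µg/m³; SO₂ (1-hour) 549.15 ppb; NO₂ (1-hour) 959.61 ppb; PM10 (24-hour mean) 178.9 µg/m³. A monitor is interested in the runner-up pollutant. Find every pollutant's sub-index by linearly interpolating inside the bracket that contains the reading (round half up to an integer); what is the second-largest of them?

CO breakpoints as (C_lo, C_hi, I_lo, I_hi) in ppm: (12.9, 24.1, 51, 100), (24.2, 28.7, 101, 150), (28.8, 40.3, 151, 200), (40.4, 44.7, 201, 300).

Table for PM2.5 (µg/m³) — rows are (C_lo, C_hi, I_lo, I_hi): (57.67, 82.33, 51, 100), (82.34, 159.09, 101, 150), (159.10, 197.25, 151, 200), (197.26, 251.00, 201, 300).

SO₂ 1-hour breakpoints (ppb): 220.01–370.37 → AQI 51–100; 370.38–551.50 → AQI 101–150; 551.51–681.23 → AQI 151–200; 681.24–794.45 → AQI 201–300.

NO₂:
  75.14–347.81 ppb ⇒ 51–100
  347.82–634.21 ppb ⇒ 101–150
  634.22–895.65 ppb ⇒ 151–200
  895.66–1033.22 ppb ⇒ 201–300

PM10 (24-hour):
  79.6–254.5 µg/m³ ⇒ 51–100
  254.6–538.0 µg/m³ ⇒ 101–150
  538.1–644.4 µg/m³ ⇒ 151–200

149

CO: 26.6 lies in 24.2–28.7, so I_lo=101, I_hi=150, C_lo=24.2, C_hi=28.7.
(150−101)/(28.7−24.2) × (26.6−24.2) + 101 = 49/4.5 × 2.4 + 101 ≈ 127.13 → 127.
PM2.5: 68.31 lies in 57.67–82.33, so I_lo=51, I_hi=100, C_lo=57.67, C_hi=82.33.
(100−51)/(82.33−57.67) × (68.31−57.67) + 51 = 49/24.66 × 10.64 + 51 ≈ 72.14 → 72.
SO₂: 549.15 ∈ [370.38, 551.50] ↔ index [101, 150].
101 + (549.15−370.38)·(150−101)/(551.50−370.38) = 101 + 178.77·49/181.12 ≈ 149.36, so AQI = 149.
NO₂: 959.61 lies in 895.66–1033.22, so I_lo=201, I_hi=300, C_lo=895.66, C_hi=1033.22.
(300−201)/(1033.22−895.66) × (959.61−895.66) + 201 = 99/137.56 × 63.95 + 201 ≈ 247.02 → 247.
PM10: 178.9 lies in 79.6–254.5, so I_lo=51, I_hi=100, C_lo=79.6, C_hi=254.5.
(100−51)/(254.5−79.6) × (178.9−79.6) + 51 = 49/174.9 × 99.3 + 51 ≈ 78.82 → 79.
Sub-indices: CO→127, PM2.5→72, SO₂→149, NO₂→247, PM10→79. Ranked high→low: 247, 149, 127, 79, 72. Second-highest sub-index = 149.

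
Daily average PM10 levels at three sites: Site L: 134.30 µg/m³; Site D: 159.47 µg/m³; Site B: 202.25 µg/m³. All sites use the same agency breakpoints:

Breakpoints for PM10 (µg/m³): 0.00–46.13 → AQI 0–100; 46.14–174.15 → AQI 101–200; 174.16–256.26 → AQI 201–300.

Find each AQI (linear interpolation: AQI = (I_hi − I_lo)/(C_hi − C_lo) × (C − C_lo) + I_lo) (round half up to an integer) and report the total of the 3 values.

593

Site L 134.30: bracket 46.14–174.15 → index 101–200; slope 99/128.01, offset 88.16.
AQI = 101 + 99/128.01·88.16 ≈ 169.18 ⇒ 169.
Site D 159.47: bracket 46.14–174.15 → index 101–200; slope 99/128.01, offset 113.33.
AQI = 101 + 99/128.01·113.33 ≈ 188.65 ⇒ 189.
Site B: 202.25 lies in 174.16–256.26, so I_lo=201, I_hi=300, C_lo=174.16, C_hi=256.26.
(300−201)/(256.26−174.16) × (202.25−174.16) + 201 = 99/82.10 × 28.09 + 201 ≈ 234.87 → 235.
AQIs: Site L=169, Site D=189, Site B=235. Sum = 169 + 189 + 235 = 593.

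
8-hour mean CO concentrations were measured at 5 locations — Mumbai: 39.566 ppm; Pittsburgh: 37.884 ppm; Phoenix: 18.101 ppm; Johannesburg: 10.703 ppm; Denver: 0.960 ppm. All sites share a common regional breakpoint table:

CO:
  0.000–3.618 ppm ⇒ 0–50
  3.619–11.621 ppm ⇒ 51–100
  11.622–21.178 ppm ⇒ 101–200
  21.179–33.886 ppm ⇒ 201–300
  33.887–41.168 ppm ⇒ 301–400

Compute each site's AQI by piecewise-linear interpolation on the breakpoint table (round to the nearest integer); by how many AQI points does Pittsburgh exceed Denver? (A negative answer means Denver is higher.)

Mumbai: row 33.887–41.168 (AQI 301–400). (400−301)·(39.566−33.887)/(41.168−33.887) + 301 = 99·5.679/7.281 + 301 ≈ 378.22 → 378.
Pittsburgh: 37.884 ∈ [33.887, 41.168] ↔ index [301, 400].
301 + (37.884−33.887)·(400−301)/(41.168−33.887) = 301 + 3.997·99/7.281 ≈ 355.35, so AQI = 355.
Phoenix: row 11.622–21.178 (AQI 101–200). (200−101)·(18.101−11.622)/(21.178−11.622) + 101 = 99·6.479/9.556 + 101 ≈ 168.12 → 168.
Johannesburg: row 3.619–11.621 (AQI 51–100). (100−51)·(10.703−3.619)/(11.621−3.619) + 51 = 49·7.084/8.002 + 51 ≈ 94.38 → 94.
Denver: 0.960 ∈ [0.000, 3.618] ↔ index [0, 50].
0 + (0.960−0.000)·(50−0)/(3.618−0.000) = 0 + 0.960·50/3.618 ≈ 13.27, so AQI = 13.
AQIs: Mumbai=378, Pittsburgh=355, Phoenix=168, Johannesburg=94, Denver=13. Pittsburgh (355) − Denver (13) = 342.

342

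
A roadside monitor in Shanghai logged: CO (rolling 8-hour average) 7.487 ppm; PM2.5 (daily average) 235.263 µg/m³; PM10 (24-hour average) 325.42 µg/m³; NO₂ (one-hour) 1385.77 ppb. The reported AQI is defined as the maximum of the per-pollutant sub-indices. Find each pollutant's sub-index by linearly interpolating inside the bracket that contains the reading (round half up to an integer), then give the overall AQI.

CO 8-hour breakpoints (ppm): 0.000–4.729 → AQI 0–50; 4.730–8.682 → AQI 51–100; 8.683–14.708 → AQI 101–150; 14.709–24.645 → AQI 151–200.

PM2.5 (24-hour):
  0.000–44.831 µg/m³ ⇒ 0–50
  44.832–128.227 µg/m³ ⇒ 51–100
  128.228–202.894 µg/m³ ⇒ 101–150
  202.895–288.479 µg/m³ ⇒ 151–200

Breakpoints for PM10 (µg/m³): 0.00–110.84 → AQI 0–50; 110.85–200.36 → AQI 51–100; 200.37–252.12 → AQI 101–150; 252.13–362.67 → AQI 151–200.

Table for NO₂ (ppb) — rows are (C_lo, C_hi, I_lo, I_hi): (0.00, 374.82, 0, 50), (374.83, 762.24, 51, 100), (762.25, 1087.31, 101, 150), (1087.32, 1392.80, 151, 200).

199

CO: 7.487 lies in 4.730–8.682, so I_lo=51, I_hi=100, C_lo=4.730, C_hi=8.682.
(100−51)/(8.682−4.730) × (7.487−4.730) + 51 = 49/3.952 × 2.757 + 51 ≈ 85.18 → 85.
PM2.5: row 202.895–288.479 (AQI 151–200). (200−151)·(235.263−202.895)/(288.479−202.895) + 151 = 49·32.368/85.584 + 151 ≈ 169.53 → 170.
PM10 325.42: bracket 252.13–362.67 → index 151–200; slope 49/110.54, offset 73.29.
AQI = 151 + 49/110.54·73.29 ≈ 183.49 ⇒ 183.
NO₂ 1385.77: bracket 1087.32–1392.80 → index 151–200; slope 49/305.48, offset 298.45.
AQI = 151 + 49/305.48·298.45 ≈ 198.87 ⇒ 199.
Sub-indices: CO→85, PM2.5→170, PM10→183, NO₂→199. Overall AQI = max = 199; dominant pollutant is NO₂.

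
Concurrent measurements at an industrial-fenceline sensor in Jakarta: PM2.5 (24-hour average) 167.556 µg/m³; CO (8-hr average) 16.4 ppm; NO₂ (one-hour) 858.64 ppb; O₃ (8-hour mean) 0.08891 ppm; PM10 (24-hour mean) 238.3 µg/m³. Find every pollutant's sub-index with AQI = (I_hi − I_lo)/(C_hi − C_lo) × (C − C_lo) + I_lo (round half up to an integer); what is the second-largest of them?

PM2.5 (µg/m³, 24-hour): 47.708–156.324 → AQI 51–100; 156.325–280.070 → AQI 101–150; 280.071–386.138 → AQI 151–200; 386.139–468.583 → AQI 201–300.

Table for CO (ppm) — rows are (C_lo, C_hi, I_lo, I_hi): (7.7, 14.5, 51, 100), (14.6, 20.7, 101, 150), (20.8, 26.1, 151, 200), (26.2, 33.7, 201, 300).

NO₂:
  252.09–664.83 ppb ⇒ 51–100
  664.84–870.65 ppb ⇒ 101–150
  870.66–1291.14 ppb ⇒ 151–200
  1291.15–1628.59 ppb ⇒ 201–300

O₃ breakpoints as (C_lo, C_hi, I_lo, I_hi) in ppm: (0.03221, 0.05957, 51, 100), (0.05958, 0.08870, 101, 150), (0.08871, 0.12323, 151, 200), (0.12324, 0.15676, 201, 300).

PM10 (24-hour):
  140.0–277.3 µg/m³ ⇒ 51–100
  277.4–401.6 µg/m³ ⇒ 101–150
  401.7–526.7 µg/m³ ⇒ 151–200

PM2.5: 167.556 lies in 156.325–280.070, so I_lo=101, I_hi=150, C_lo=156.325, C_hi=280.070.
(150−101)/(280.070−156.325) × (167.556−156.325) + 101 = 49/123.745 × 11.231 + 101 ≈ 105.45 → 105.
CO: 16.4 ∈ [14.6, 20.7] ↔ index [101, 150].
101 + (16.4−14.6)·(150−101)/(20.7−14.6) = 101 + 1.8·49/6.1 ≈ 115.46, so AQI = 115.
NO₂ 858.64: bracket 664.84–870.65 → index 101–150; slope 49/205.81, offset 193.80.
AQI = 101 + 49/205.81·193.80 ≈ 147.14 ⇒ 147.
O₃ 0.08891: bracket 0.08871–0.12323 → index 151–200; slope 49/0.03452, offset 0.00020.
AQI = 151 + 49/0.03452·0.00020 ≈ 151.28 ⇒ 151.
PM10 238.3: bracket 140.0–277.3 → index 51–100; slope 49/137.3, offset 98.3.
AQI = 51 + 49/137.3·98.3 ≈ 86.08 ⇒ 86.
Sub-indices: PM2.5→105, CO→115, NO₂→147, O₃→151, PM10→86. Ranked high→low: 151, 147, 115, 105, 86. Second-highest sub-index = 147.

147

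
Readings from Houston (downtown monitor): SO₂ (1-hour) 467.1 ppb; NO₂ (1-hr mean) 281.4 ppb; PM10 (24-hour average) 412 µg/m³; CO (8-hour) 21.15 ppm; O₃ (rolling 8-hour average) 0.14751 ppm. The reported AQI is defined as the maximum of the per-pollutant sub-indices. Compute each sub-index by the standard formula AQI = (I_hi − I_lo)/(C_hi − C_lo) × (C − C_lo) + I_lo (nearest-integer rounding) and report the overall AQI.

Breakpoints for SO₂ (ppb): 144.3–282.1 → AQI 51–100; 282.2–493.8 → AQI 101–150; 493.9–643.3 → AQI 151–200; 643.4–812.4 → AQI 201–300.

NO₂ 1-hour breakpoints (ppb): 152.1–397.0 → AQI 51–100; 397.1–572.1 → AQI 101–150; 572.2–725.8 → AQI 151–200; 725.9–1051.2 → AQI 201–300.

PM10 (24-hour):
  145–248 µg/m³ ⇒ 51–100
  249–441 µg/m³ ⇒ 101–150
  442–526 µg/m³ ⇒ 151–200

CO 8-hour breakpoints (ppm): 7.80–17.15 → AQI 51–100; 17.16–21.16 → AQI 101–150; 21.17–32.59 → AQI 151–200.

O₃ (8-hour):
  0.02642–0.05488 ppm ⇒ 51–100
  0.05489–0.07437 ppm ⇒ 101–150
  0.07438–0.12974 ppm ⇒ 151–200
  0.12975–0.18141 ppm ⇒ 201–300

235

SO₂: row 282.2–493.8 (AQI 101–150). (150−101)·(467.1−282.2)/(493.8−282.2) + 101 = 49·184.9/211.6 + 101 ≈ 143.82 → 144.
NO₂: 281.4 ∈ [152.1, 397.0] ↔ index [51, 100].
51 + (281.4−152.1)·(100−51)/(397.0−152.1) = 51 + 129.3·49/244.9 ≈ 76.87, so AQI = 77.
PM10: row 249–441 (AQI 101–150). (150−101)·(412−249)/(441−249) + 101 = 49·163/192 + 101 ≈ 142.60 → 143.
CO: row 17.16–21.16 (AQI 101–150). (150−101)·(21.15−17.16)/(21.16−17.16) + 101 = 49·3.99/4.00 + 101 ≈ 149.88 → 150.
O₃: 0.14751 ∈ [0.12975, 0.18141] ↔ index [201, 300].
201 + (0.14751−0.12975)·(300−201)/(0.18141−0.12975) = 201 + 0.01776·99/0.05166 ≈ 235.03, so AQI = 235.
Sub-indices: SO₂→144, NO₂→77, PM10→143, CO→150, O₃→235. Overall AQI = max = 235; dominant pollutant is O₃.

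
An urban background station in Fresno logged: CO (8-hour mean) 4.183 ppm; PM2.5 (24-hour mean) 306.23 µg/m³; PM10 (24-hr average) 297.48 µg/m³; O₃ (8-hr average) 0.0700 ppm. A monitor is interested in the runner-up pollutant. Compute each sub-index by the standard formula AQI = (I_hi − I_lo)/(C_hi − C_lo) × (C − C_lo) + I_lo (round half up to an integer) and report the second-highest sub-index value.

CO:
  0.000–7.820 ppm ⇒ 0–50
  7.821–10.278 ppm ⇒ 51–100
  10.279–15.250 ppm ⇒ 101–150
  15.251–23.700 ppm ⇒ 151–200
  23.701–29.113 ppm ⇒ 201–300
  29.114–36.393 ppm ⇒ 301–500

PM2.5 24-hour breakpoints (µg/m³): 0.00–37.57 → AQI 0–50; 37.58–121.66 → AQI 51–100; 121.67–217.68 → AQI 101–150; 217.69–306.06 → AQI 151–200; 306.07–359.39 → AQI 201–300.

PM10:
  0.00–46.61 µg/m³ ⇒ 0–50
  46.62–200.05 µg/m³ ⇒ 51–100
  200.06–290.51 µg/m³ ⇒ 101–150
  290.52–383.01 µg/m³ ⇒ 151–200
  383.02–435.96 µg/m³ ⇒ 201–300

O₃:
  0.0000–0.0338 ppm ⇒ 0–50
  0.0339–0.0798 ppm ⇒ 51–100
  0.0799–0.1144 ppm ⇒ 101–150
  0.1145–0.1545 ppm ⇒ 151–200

155

CO 4.183: bracket 0.000–7.820 → index 0–50; slope 50/7.820, offset 4.183.
AQI = 0 + 50/7.820·4.183 ≈ 26.75 ⇒ 27.
PM2.5: row 306.07–359.39 (AQI 201–300). (300−201)·(306.23−306.07)/(359.39−306.07) + 201 = 99·0.16/53.32 + 201 ≈ 201.30 → 201.
PM10: row 290.52–383.01 (AQI 151–200). (200−151)·(297.48−290.52)/(383.01−290.52) + 151 = 49·6.96/92.49 + 151 ≈ 154.69 → 155.
O₃: 0.0700 ∈ [0.0339, 0.0798] ↔ index [51, 100].
51 + (0.0700−0.0339)·(100−51)/(0.0798−0.0339) = 51 + 0.0361·49/0.0459 ≈ 89.54, so AQI = 90.
Sub-indices: CO→27, PM2.5→201, PM10→155, O₃→90. Ranked high→low: 201, 155, 90, 27. Second-highest sub-index = 155.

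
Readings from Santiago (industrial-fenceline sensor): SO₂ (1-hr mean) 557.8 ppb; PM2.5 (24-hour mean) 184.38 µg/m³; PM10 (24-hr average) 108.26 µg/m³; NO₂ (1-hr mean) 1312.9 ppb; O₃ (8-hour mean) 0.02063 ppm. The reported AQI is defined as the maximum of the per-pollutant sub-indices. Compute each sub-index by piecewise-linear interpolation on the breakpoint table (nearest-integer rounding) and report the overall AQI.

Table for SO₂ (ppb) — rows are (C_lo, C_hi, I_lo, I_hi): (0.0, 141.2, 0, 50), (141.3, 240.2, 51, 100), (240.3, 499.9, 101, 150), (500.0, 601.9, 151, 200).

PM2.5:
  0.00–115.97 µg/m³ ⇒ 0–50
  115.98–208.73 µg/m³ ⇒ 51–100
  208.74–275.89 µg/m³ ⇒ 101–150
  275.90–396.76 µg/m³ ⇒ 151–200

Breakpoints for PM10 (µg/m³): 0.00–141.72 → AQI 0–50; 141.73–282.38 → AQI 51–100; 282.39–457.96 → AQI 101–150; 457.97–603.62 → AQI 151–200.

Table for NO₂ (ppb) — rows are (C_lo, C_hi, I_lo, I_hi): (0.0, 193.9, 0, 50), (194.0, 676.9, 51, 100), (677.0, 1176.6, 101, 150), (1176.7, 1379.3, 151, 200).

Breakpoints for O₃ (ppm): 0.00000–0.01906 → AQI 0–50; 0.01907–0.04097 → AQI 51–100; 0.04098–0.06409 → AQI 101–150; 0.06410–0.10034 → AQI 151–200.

SO₂ 557.8: bracket 500.0–601.9 → index 151–200; slope 49/101.9, offset 57.8.
AQI = 151 + 49/101.9·57.8 ≈ 178.79 ⇒ 179.
PM2.5: 184.38 lies in 115.98–208.73, so I_lo=51, I_hi=100, C_lo=115.98, C_hi=208.73.
(100−51)/(208.73−115.98) × (184.38−115.98) + 51 = 49/92.75 × 68.40 + 51 ≈ 87.14 → 87.
PM10 108.26: bracket 0.00–141.72 → index 0–50; slope 50/141.72, offset 108.26.
AQI = 0 + 50/141.72·108.26 ≈ 38.20 ⇒ 38.
NO₂: 1312.9 ∈ [1176.7, 1379.3] ↔ index [151, 200].
151 + (1312.9−1176.7)·(200−151)/(1379.3−1176.7) = 151 + 136.2·49/202.6 ≈ 183.94, so AQI = 184.
O₃: 0.02063 ∈ [0.01907, 0.04097] ↔ index [51, 100].
51 + (0.02063−0.01907)·(100−51)/(0.04097−0.01907) = 51 + 0.00156·49/0.02190 ≈ 54.49, so AQI = 54.
Sub-indices: SO₂→179, PM2.5→87, PM10→38, NO₂→184, O₃→54. Overall AQI = max = 184; dominant pollutant is NO₂.
AQI 184: Unhealthy.

184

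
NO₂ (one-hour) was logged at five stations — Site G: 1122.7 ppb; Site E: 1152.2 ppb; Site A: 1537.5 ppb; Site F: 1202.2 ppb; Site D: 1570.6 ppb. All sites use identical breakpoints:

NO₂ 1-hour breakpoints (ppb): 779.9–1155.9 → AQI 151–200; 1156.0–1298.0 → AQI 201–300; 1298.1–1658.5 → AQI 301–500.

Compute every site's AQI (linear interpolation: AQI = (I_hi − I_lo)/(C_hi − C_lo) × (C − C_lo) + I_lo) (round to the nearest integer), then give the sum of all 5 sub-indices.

1513

Site G 1122.7: bracket 779.9–1155.9 → index 151–200; slope 49/376.0, offset 342.8.
AQI = 151 + 49/376.0·342.8 ≈ 195.67 ⇒ 196.
Site E: 1152.2 ∈ [779.9, 1155.9] ↔ index [151, 200].
151 + (1152.2−779.9)·(200−151)/(1155.9−779.9) = 151 + 372.3·49/376.0 ≈ 199.52, so AQI = 200.
Site A: 1537.5 lies in 1298.1–1658.5, so I_lo=301, I_hi=500, C_lo=1298.1, C_hi=1658.5.
(500−301)/(1658.5−1298.1) × (1537.5−1298.1) + 301 = 199/360.4 × 239.4 + 301 ≈ 433.19 → 433.
Site F: 1202.2 ∈ [1156.0, 1298.0] ↔ index [201, 300].
201 + (1202.2−1156.0)·(300−201)/(1298.0−1156.0) = 201 + 46.2·99/142.0 ≈ 233.21, so AQI = 233.
Site D: row 1298.1–1658.5 (AQI 301–500). (500−301)·(1570.6−1298.1)/(1658.5−1298.1) + 301 = 199·272.5/360.4 + 301 ≈ 451.46 → 451.
AQIs: Site G=196, Site E=200, Site A=433, Site F=233, Site D=451. Sum = 196 + 200 + 433 + 233 + 451 = 1513.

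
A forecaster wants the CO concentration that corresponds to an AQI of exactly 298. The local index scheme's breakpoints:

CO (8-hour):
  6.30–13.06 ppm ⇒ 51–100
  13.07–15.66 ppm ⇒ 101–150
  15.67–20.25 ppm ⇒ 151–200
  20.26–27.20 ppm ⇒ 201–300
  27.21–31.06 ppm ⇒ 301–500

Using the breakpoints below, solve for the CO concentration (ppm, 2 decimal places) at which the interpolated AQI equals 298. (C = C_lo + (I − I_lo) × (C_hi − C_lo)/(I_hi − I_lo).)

27.06

AQI 298 lies in the 201–300 band, which corresponds to 20.26–27.20 ppm.
C = 20.26 + (298−201)×(27.20−20.26)/(300−201) = 20.26 + 97×6.94/99 ≈ 27.0598 ppm → 27.06 ppm to 2 dp.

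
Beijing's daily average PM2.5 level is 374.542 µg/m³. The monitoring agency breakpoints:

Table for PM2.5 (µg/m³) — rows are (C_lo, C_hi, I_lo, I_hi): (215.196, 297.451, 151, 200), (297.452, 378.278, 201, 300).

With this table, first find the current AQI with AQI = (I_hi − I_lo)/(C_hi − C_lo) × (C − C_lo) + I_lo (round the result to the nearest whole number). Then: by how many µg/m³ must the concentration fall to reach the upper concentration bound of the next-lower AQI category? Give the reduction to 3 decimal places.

PM2.5: 374.542 ∈ [297.452, 378.278] ↔ index [201, 300].
201 + (374.542−297.452)·(300−201)/(378.278−297.452) = 201 + 77.090·99/80.826 ≈ 295.42, so AQI = 295.
Current AQI 295 is in the Very Unhealthy range (201–300). The next-lower category tops out at AQI 200, whose upper concentration bound is 297.451 µg/m³.
Reduction needed = 374.542 − 297.451 = 77.091 µg/m³.

77.091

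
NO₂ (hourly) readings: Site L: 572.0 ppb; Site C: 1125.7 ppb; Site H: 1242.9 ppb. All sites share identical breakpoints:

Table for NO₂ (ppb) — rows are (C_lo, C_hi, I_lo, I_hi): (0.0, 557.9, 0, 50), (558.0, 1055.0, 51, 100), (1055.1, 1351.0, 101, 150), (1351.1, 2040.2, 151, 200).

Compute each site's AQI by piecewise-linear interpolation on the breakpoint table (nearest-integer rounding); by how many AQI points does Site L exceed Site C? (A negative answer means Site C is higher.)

-61

Site L: 572.0 lies in 558.0–1055.0, so I_lo=51, I_hi=100, C_lo=558.0, C_hi=1055.0.
(100−51)/(1055.0−558.0) × (572.0−558.0) + 51 = 49/497.0 × 14.0 + 51 ≈ 52.38 → 52.
Site C: 1125.7 lies in 1055.1–1351.0, so I_lo=101, I_hi=150, C_lo=1055.1, C_hi=1351.0.
(150−101)/(1351.0−1055.1) × (1125.7−1055.1) + 101 = 49/295.9 × 70.6 + 101 ≈ 112.69 → 113.
Site H: 1242.9 lies in 1055.1–1351.0, so I_lo=101, I_hi=150, C_lo=1055.1, C_hi=1351.0.
(150−101)/(1351.0−1055.1) × (1242.9−1055.1) + 101 = 49/295.9 × 187.8 + 101 ≈ 132.10 → 132.
AQIs: Site L=52, Site C=113, Site H=132. Site L (52) − Site C (113) = -61.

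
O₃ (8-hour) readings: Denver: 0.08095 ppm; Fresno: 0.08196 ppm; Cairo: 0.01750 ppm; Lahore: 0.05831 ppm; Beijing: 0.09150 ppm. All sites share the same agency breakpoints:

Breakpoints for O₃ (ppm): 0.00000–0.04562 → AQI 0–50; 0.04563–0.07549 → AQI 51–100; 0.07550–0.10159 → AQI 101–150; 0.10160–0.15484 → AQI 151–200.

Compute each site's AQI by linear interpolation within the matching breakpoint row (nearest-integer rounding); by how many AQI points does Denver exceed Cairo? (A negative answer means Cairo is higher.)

Denver: 0.08095 ∈ [0.07550, 0.10159] ↔ index [101, 150].
101 + (0.08095−0.07550)·(150−101)/(0.10159−0.07550) = 101 + 0.00545·49/0.02609 ≈ 111.24, so AQI = 111.
Fresno: 0.08196 ∈ [0.07550, 0.10159] ↔ index [101, 150].
101 + (0.08196−0.07550)·(150−101)/(0.10159−0.07550) = 101 + 0.00646·49/0.02609 ≈ 113.13, so AQI = 113.
Cairo: 0.01750 lies in 0.00000–0.04562, so I_lo=0, I_hi=50, C_lo=0.00000, C_hi=0.04562.
(50−0)/(0.04562−0.00000) × (0.01750−0.00000) + 0 = 50/0.04562 × 0.01750 + 0 ≈ 19.18 → 19.
Lahore: 0.05831 ∈ [0.04563, 0.07549] ↔ index [51, 100].
51 + (0.05831−0.04563)·(100−51)/(0.07549−0.04563) = 51 + 0.01268·49/0.02986 ≈ 71.81, so AQI = 72.
Beijing: row 0.07550–0.10159 (AQI 101–150). (150−101)·(0.09150−0.07550)/(0.10159−0.07550) + 101 = 49·0.01600/0.02609 + 101 ≈ 131.05 → 131.
AQIs: Denver=111, Fresno=113, Cairo=19, Lahore=72, Beijing=131. Denver (111) − Cairo (19) = 92.

92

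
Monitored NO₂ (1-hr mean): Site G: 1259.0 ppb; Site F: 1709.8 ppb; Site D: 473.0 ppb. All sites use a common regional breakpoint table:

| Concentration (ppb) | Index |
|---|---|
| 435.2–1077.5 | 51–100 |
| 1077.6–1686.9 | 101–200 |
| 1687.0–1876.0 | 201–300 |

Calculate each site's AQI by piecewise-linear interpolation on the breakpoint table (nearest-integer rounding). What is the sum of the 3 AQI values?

Site G 1259.0: bracket 1077.6–1686.9 → index 101–200; slope 99/609.3, offset 181.4.
AQI = 101 + 99/609.3·181.4 ≈ 130.47 ⇒ 130.
Site F 1709.8: bracket 1687.0–1876.0 → index 201–300; slope 99/189.0, offset 22.8.
AQI = 201 + 99/189.0·22.8 ≈ 212.94 ⇒ 213.
Site D: row 435.2–1077.5 (AQI 51–100). (100−51)·(473.0−435.2)/(1077.5−435.2) + 51 = 49·37.8/642.3 + 51 ≈ 53.88 → 54.
AQIs: Site G=130, Site F=213, Site D=54. Sum = 130 + 213 + 54 = 397.

397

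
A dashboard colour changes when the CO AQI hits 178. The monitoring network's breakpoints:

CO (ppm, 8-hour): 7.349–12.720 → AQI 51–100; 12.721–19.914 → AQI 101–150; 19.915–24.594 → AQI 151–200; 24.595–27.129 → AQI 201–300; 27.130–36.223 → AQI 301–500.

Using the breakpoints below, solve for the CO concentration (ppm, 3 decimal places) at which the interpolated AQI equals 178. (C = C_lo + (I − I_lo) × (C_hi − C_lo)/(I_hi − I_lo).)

22.493

AQI 178 lies in the 151–200 band, which corresponds to 19.915–24.594 ppm.
C = 19.915 + (178−151)×(24.594−19.915)/(200−151) = 19.915 + 27×4.679/49 ≈ 22.49322 ppm → 22.493 ppm to 3 dp.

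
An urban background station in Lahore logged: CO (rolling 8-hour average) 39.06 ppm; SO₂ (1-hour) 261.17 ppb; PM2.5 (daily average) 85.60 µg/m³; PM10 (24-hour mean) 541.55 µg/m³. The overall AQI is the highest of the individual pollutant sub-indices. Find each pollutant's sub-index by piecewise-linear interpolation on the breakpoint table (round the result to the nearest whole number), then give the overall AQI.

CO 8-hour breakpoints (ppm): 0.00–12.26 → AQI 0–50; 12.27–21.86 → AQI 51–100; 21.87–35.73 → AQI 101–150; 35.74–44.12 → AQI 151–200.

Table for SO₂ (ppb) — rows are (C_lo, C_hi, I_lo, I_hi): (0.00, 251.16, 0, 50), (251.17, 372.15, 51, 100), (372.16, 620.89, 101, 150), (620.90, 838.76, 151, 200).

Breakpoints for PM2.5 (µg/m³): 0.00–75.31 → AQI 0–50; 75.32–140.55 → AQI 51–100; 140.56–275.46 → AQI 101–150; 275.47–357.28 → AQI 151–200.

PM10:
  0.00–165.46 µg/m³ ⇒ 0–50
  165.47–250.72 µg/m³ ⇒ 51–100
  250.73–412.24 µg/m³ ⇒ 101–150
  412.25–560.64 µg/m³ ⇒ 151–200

194

CO 39.06: bracket 35.74–44.12 → index 151–200; slope 49/8.38, offset 3.32.
AQI = 151 + 49/8.38·3.32 ≈ 170.41 ⇒ 170.
SO₂: 261.17 ∈ [251.17, 372.15] ↔ index [51, 100].
51 + (261.17−251.17)·(100−51)/(372.15−251.17) = 51 + 10.00·49/120.98 ≈ 55.05, so AQI = 55.
PM2.5 85.60: bracket 75.32–140.55 → index 51–100; slope 49/65.23, offset 10.28.
AQI = 51 + 49/65.23·10.28 ≈ 58.72 ⇒ 59.
PM10: 541.55 ∈ [412.25, 560.64] ↔ index [151, 200].
151 + (541.55−412.25)·(200−151)/(560.64−412.25) = 151 + 129.30·49/148.39 ≈ 193.70, so AQI = 194.
Sub-indices: CO→170, SO₂→55, PM2.5→59, PM10→194. Overall AQI = max = 194; dominant pollutant is PM10.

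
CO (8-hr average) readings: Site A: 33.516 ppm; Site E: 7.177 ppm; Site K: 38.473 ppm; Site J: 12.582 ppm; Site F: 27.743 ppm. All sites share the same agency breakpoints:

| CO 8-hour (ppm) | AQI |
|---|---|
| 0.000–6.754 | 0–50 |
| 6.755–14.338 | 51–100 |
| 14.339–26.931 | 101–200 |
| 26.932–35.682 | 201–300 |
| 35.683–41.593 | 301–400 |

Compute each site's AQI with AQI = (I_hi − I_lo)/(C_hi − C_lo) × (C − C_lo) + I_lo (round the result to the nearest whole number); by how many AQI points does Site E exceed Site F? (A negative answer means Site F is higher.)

Site A: 33.516 lies in 26.932–35.682, so I_lo=201, I_hi=300, C_lo=26.932, C_hi=35.682.
(300−201)/(35.682−26.932) × (33.516−26.932) + 201 = 99/8.750 × 6.584 + 201 ≈ 275.49 → 275.
Site E: row 6.755–14.338 (AQI 51–100). (100−51)·(7.177−6.755)/(14.338−6.755) + 51 = 49·0.422/7.583 + 51 ≈ 53.73 → 54.
Site K: 38.473 ∈ [35.683, 41.593] ↔ index [301, 400].
301 + (38.473−35.683)·(400−301)/(41.593−35.683) = 301 + 2.790·99/5.910 ≈ 347.74, so AQI = 348.
Site J: 12.582 lies in 6.755–14.338, so I_lo=51, I_hi=100, C_lo=6.755, C_hi=14.338.
(100−51)/(14.338−6.755) × (12.582−6.755) + 51 = 49/7.583 × 5.827 + 51 ≈ 88.65 → 89.
Site F 27.743: bracket 26.932–35.682 → index 201–300; slope 99/8.750, offset 0.811.
AQI = 201 + 99/8.750·0.811 ≈ 210.18 ⇒ 210.
AQIs: Site A=275, Site E=54, Site K=348, Site J=89, Site F=210. Site E (54) − Site F (210) = -156.

-156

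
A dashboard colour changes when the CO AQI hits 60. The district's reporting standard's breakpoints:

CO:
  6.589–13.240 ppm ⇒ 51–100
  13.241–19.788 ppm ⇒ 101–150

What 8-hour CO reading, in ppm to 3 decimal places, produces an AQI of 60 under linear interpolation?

7.811

AQI 60 lies in the 51–100 band, which corresponds to 6.589–13.240 ppm.
C = 6.589 + (60−51)×(13.240−6.589)/(100−51) = 6.589 + 9×6.651/49 ≈ 7.81061 ppm → 7.811 ppm to 3 dp.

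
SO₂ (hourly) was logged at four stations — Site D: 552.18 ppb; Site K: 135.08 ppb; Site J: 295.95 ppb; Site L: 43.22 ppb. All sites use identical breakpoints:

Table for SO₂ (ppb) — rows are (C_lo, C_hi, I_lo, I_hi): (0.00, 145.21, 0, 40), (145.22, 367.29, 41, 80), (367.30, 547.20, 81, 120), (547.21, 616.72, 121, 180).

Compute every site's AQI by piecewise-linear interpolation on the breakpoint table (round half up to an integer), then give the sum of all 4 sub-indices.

Site D: 552.18 ∈ [547.21, 616.72] ↔ index [121, 180].
121 + (552.18−547.21)·(180−121)/(616.72−547.21) = 121 + 4.97·59/69.51 ≈ 125.22, so AQI = 125.
Site K: 135.08 ∈ [0.00, 145.21] ↔ index [0, 40].
0 + (135.08−0.00)·(40−0)/(145.21−0.00) = 0 + 135.08·40/145.21 ≈ 37.21, so AQI = 37.
Site J 295.95: bracket 145.22–367.29 → index 41–80; slope 39/222.07, offset 150.73.
AQI = 41 + 39/222.07·150.73 ≈ 67.47 ⇒ 67.
Site L: row 0.00–145.21 (AQI 0–40). (40−0)·(43.22−0.00)/(145.21−0.00) + 0 = 40·43.22/145.21 + 0 ≈ 11.91 → 12.
AQIs: Site D=125, Site K=37, Site J=67, Site L=12. Sum = 125 + 37 + 67 + 12 = 241.

241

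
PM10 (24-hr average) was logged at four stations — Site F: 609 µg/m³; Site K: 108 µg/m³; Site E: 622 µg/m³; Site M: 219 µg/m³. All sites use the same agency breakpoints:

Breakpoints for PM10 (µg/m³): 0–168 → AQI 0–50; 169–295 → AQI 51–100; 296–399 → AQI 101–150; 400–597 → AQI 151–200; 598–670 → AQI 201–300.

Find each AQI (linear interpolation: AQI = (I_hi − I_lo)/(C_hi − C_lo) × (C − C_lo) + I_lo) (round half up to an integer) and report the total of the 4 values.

Site F: row 598–670 (AQI 201–300). (300−201)·(609−598)/(670−598) + 201 = 99·11/72 + 201 ≈ 216.13 → 216.
Site K: 108 lies in 0–168, so I_lo=0, I_hi=50, C_lo=0, C_hi=168.
(50−0)/(168−0) × (108−0) + 0 = 50/168 × 108 + 0 ≈ 32.14 → 32.
Site E: 622 ∈ [598, 670] ↔ index [201, 300].
201 + (622−598)·(300−201)/(670−598) = 201 + 24·99/72 ≈ 234.00, so AQI = 234.
Site M: 219 ∈ [169, 295] ↔ index [51, 100].
51 + (219−169)·(100−51)/(295−169) = 51 + 50·49/126 ≈ 70.44, so AQI = 70.
AQIs: Site F=216, Site K=32, Site E=234, Site M=70. Sum = 216 + 32 + 234 + 70 = 552.

552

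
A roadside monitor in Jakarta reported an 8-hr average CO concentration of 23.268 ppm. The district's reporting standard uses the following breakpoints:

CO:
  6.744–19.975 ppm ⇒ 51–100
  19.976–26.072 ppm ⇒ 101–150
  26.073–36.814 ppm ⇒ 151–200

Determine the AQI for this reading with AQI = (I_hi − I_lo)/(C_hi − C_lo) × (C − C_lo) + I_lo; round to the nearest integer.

127

CO: 23.268 ∈ [19.976, 26.072] ↔ index [101, 150].
101 + (23.268−19.976)·(150−101)/(26.072−19.976) = 101 + 3.292·49/6.096 ≈ 127.46, so AQI = 127.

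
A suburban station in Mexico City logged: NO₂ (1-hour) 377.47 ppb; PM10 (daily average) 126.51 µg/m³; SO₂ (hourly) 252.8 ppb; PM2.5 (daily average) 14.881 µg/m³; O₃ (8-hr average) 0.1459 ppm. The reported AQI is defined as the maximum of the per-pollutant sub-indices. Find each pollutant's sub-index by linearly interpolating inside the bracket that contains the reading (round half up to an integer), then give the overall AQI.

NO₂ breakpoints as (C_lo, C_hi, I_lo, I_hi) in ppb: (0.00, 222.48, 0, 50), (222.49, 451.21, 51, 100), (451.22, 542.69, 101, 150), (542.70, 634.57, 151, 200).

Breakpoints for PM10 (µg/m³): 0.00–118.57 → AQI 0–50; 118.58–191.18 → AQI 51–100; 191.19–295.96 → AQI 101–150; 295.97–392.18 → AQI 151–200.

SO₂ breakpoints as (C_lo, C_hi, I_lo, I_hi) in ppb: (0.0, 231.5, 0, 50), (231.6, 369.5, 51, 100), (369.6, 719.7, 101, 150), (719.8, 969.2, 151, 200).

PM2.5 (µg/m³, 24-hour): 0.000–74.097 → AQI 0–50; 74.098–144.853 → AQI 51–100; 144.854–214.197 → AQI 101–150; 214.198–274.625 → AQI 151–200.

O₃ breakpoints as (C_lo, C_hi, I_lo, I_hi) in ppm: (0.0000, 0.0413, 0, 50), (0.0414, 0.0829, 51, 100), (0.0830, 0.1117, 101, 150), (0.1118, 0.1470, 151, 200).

NO₂: 377.47 lies in 222.49–451.21, so I_lo=51, I_hi=100, C_lo=222.49, C_hi=451.21.
(100−51)/(451.21−222.49) × (377.47−222.49) + 51 = 49/228.72 × 154.98 + 51 ≈ 84.20 → 84.
PM10 126.51: bracket 118.58–191.18 → index 51–100; slope 49/72.60, offset 7.93.
AQI = 51 + 49/72.60·7.93 ≈ 56.35 ⇒ 56.
SO₂: 252.8 ∈ [231.6, 369.5] ↔ index [51, 100].
51 + (252.8−231.6)·(100−51)/(369.5−231.6) = 51 + 21.2·49/137.9 ≈ 58.53, so AQI = 59.
PM2.5: row 0.000–74.097 (AQI 0–50). (50−0)·(14.881−0.000)/(74.097−0.000) + 0 = 50·14.881/74.097 + 0 ≈ 10.04 → 10.
O₃: 0.1459 lies in 0.1118–0.1470, so I_lo=151, I_hi=200, C_lo=0.1118, C_hi=0.1470.
(200−151)/(0.1470−0.1118) × (0.1459−0.1118) + 151 = 49/0.0352 × 0.0341 + 151 ≈ 198.47 → 198.
Sub-indices: NO₂→84, PM10→56, SO₂→59, PM2.5→10, O₃→198. Overall AQI = max = 198; dominant pollutant is O₃.

198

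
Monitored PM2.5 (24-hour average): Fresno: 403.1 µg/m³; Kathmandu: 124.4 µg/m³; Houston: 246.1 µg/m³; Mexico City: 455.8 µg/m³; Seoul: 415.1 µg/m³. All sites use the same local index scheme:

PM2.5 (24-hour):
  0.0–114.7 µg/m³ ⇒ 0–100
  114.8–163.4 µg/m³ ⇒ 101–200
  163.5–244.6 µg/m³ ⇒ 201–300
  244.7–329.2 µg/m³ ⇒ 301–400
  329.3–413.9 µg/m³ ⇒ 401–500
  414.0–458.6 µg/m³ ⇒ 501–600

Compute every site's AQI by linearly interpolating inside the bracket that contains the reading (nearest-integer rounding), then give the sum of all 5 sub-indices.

2008

Fresno: 403.1 lies in 329.3–413.9, so I_lo=401, I_hi=500, C_lo=329.3, C_hi=413.9.
(500−401)/(413.9−329.3) × (403.1−329.3) + 401 = 99/84.6 × 73.8 + 401 ≈ 487.36 → 487.
Kathmandu 124.4: bracket 114.8–163.4 → index 101–200; slope 99/48.6, offset 9.6.
AQI = 101 + 99/48.6·9.6 ≈ 120.56 ⇒ 121.
Houston: 246.1 ∈ [244.7, 329.2] ↔ index [301, 400].
301 + (246.1−244.7)·(400−301)/(329.2−244.7) = 301 + 1.4·99/84.5 ≈ 302.64, so AQI = 303.
Mexico City: 455.8 lies in 414.0–458.6, so I_lo=501, I_hi=600, C_lo=414.0, C_hi=458.6.
(600−501)/(458.6−414.0) × (455.8−414.0) + 501 = 99/44.6 × 41.8 + 501 ≈ 593.78 → 594.
Seoul: 415.1 ∈ [414.0, 458.6] ↔ index [501, 600].
501 + (415.1−414.0)·(600−501)/(458.6−414.0) = 501 + 1.1·99/44.6 ≈ 503.44, so AQI = 503.
AQIs: Fresno=487, Kathmandu=121, Houston=303, Mexico City=594, Seoul=503. Sum = 487 + 121 + 303 + 594 + 503 = 2008.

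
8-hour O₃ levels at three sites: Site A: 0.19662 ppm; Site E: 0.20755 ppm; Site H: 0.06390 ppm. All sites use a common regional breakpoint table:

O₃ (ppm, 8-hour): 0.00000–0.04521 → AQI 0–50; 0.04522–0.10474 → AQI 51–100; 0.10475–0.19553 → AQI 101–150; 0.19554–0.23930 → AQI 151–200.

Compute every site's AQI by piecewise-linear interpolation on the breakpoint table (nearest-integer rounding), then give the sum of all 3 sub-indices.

382

Site A: row 0.19554–0.23930 (AQI 151–200). (200−151)·(0.19662−0.19554)/(0.23930−0.19554) + 151 = 49·0.00108/0.04376 + 151 ≈ 152.21 → 152.
Site E: 0.20755 lies in 0.19554–0.23930, so I_lo=151, I_hi=200, C_lo=0.19554, C_hi=0.23930.
(200−151)/(0.23930−0.19554) × (0.20755−0.19554) + 151 = 49/0.04376 × 0.01201 + 151 ≈ 164.45 → 164.
Site H: row 0.04522–0.10474 (AQI 51–100). (100−51)·(0.06390−0.04522)/(0.10474−0.04522) + 51 = 49·0.01868/0.05952 + 51 ≈ 66.38 → 66.
AQIs: Site A=152, Site E=164, Site H=66. Sum = 152 + 164 + 66 = 382.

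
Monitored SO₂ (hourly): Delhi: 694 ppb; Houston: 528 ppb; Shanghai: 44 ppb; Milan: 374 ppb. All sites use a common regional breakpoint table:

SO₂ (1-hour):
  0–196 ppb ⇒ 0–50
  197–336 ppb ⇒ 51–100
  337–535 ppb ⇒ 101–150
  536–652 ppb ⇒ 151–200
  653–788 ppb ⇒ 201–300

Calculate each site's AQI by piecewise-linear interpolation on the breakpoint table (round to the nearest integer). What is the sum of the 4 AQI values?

Delhi 694: bracket 653–788 → index 201–300; slope 99/135, offset 41.
AQI = 201 + 99/135·41 ≈ 231.07 ⇒ 231.
Houston: row 337–535 (AQI 101–150). (150−101)·(528−337)/(535−337) + 101 = 49·191/198 + 101 ≈ 148.27 → 148.
Shanghai 44: bracket 0–196 → index 0–50; slope 50/196, offset 44.
AQI = 0 + 50/196·44 ≈ 11.22 ⇒ 11.
Milan: 374 ∈ [337, 535] ↔ index [101, 150].
101 + (374−337)·(150−101)/(535−337) = 101 + 37·49/198 ≈ 110.16, so AQI = 110.
AQIs: Delhi=231, Houston=148, Shanghai=11, Milan=110. Sum = 231 + 148 + 11 + 110 = 500.

500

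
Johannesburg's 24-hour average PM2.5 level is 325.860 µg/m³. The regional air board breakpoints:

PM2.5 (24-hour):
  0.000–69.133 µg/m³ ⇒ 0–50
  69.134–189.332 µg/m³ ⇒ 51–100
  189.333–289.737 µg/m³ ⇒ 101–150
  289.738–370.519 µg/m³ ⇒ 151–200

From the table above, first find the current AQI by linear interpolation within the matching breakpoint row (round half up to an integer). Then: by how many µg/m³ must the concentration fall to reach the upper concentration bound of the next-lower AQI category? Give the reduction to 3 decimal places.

PM2.5: row 289.738–370.519 (AQI 151–200). (200−151)·(325.860−289.738)/(370.519−289.738) + 151 = 49·36.122/80.781 + 151 ≈ 172.91 → 173.
Current AQI 173 is in the Unhealthy range (151–200). The next-lower category tops out at AQI 150, whose upper concentration bound is 289.737 µg/m³.
Reduction needed = 325.860 − 289.737 = 36.123 µg/m³.

36.123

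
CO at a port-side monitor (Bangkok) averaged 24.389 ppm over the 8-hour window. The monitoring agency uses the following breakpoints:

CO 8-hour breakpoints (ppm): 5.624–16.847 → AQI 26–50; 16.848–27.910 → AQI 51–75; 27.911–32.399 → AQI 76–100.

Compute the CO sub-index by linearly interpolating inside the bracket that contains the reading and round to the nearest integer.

67

CO: row 16.848–27.910 (AQI 51–75). (75−51)·(24.389−16.848)/(27.910−16.848) + 51 = 24·7.541/11.062 + 51 ≈ 67.36 → 67.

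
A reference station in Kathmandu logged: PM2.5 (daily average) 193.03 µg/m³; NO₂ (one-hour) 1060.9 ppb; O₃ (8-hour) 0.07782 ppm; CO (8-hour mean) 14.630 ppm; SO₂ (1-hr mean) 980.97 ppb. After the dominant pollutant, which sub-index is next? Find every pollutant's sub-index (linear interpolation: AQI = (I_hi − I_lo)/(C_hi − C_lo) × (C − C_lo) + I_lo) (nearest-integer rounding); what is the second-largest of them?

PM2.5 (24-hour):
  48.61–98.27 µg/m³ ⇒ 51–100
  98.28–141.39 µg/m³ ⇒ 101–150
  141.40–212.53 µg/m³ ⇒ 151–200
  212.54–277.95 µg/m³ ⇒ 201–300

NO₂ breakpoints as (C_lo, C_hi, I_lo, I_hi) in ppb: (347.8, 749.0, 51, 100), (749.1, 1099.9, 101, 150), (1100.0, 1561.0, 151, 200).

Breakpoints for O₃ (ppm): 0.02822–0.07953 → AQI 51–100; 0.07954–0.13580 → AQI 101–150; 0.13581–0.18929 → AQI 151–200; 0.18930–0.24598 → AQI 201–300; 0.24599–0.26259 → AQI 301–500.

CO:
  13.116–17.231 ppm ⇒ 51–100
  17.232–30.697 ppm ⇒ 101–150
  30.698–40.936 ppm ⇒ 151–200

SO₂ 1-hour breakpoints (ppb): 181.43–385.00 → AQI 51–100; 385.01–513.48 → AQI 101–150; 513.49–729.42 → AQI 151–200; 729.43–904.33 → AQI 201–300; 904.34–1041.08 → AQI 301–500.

187

PM2.5: row 141.40–212.53 (AQI 151–200). (200−151)·(193.03−141.40)/(212.53−141.40) + 151 = 49·51.63/71.13 + 151 ≈ 186.57 → 187.
NO₂ 1060.9: bracket 749.1–1099.9 → index 101–150; slope 49/350.8, offset 311.8.
AQI = 101 + 49/350.8·311.8 ≈ 144.55 ⇒ 145.
O₃ 0.07782: bracket 0.02822–0.07953 → index 51–100; slope 49/0.05131, offset 0.04960.
AQI = 51 + 49/0.05131·0.04960 ≈ 98.37 ⇒ 98.
CO: 14.630 ∈ [13.116, 17.231] ↔ index [51, 100].
51 + (14.630−13.116)·(100−51)/(17.231−13.116) = 51 + 1.514·49/4.115 ≈ 69.03, so AQI = 69.
SO₂ 980.97: bracket 904.34–1041.08 → index 301–500; slope 199/136.74, offset 76.63.
AQI = 301 + 199/136.74·76.63 ≈ 412.52 ⇒ 413.
Sub-indices: PM2.5→187, NO₂→145, O₃→98, CO→69, SO₂→413. Ranked high→low: 413, 187, 145, 98, 69. Second-highest sub-index = 187.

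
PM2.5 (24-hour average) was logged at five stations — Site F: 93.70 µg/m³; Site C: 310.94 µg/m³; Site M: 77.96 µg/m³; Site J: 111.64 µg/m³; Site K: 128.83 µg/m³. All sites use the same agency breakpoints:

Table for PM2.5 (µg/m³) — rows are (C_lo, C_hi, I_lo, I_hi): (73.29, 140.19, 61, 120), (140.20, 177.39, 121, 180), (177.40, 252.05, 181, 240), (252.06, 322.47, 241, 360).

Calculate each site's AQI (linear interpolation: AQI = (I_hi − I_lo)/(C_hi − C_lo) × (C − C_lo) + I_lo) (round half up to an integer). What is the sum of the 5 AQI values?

Site F: row 73.29–140.19 (AQI 61–120). (120−61)·(93.70−73.29)/(140.19−73.29) + 61 = 59·20.41/66.90 + 61 ≈ 79.00 → 79.
Site C: 310.94 ∈ [252.06, 322.47] ↔ index [241, 360].
241 + (310.94−252.06)·(360−241)/(322.47−252.06) = 241 + 58.88·119/70.41 ≈ 340.51, so AQI = 341.
Site M 77.96: bracket 73.29–140.19 → index 61–120; slope 59/66.90, offset 4.67.
AQI = 61 + 59/66.90·4.67 ≈ 65.12 ⇒ 65.
Site J: row 73.29–140.19 (AQI 61–120). (120−61)·(111.64−73.29)/(140.19−73.29) + 61 = 59·38.35/66.90 + 61 ≈ 94.82 → 95.
Site K 128.83: bracket 73.29–140.19 → index 61–120; slope 59/66.90, offset 55.54.
AQI = 61 + 59/66.90·55.54 ≈ 109.98 ⇒ 110.
AQIs: Site F=79, Site C=341, Site M=65, Site J=95, Site K=110. Sum = 79 + 341 + 65 + 95 + 110 = 690.

690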